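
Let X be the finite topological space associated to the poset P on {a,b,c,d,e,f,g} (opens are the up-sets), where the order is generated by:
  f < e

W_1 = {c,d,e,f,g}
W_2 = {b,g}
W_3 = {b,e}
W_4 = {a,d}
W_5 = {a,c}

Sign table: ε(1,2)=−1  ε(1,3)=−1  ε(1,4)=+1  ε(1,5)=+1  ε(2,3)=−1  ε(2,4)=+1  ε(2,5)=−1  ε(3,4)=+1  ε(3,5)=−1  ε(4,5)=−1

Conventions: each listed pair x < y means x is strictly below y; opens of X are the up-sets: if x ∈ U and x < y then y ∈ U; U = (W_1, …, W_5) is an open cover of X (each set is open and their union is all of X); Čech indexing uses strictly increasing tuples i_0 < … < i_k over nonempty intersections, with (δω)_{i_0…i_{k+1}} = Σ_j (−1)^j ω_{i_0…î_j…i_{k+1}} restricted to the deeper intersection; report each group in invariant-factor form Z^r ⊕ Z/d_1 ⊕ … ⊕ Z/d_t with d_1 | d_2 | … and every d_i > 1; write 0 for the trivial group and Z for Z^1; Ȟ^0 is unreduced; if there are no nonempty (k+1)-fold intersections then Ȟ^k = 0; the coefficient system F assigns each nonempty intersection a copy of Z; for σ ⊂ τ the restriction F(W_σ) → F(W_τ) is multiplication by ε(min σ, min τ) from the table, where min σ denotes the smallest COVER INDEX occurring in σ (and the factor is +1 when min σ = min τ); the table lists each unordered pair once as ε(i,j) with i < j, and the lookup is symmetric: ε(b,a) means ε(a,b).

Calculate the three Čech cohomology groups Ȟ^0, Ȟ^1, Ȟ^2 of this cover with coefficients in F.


nerve simplices:
  W12={g} W13={e} W14={d} W15={c} W23={b} W45={a}
C dims 5,6; δ0: rk 5, SNF 1^4·2
degree 0: 5−5−0 = 0 → Ȟ^0 ≅ 0
degree 1: 6−0−5 = 1 plus torsion [2] → Ȟ^1 ≅ Z ⊕ Z/2
degree 2: 0−0−0 = 0 → Ȟ^2 ≅ 0

Ȟ^0 ≅ 0,  Ȟ^1 ≅ Z ⊕ Z/2,  Ȟ^2 ≅ 0


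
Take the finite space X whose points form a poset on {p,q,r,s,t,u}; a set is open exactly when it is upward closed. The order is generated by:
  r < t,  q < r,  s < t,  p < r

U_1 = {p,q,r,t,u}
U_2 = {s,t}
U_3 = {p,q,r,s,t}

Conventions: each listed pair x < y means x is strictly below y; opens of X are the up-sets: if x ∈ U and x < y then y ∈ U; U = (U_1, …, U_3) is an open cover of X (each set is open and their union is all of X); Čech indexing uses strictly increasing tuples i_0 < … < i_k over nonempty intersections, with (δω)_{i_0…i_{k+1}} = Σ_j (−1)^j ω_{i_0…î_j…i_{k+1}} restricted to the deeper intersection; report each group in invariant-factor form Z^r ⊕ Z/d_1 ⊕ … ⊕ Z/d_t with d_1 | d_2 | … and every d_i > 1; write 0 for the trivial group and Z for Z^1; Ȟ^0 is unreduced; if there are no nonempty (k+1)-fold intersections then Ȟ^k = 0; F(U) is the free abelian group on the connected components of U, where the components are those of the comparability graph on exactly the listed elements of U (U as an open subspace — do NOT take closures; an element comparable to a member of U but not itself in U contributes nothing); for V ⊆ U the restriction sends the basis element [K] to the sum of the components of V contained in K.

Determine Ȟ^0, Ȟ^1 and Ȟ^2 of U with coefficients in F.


Ȟ^0 ≅ Z^2,  Ȟ^1 ≅ 0,  Ȟ^2 ≅ 0

nerve of the cover:
  U12={t} U13={p,q,r,t} U23={s,t}
  U123={t}
components per intersection:
  U1: {p,q,r,t} {u}
  U2: {s,t}
  U3: {p,q,r,s,t}
  U12: {t}
  U13: {p,q,r,t}
  U23: {s,t}
  U123: {t}
C dims 4,3,1; δ0: rk 2, SNF 1^2; δ1: rk 1, SNF 1^1
Ȟ^0 = (4 − 2) − 0 = 2, so Ȟ^0 ≅ Z^2
Ȟ^1 = (3 − 1) − 2 = 0, so Ȟ^1 ≅ 0
Ȟ^2 = (1 − 0) − 1 = 0, so Ȟ^2 ≅ 0


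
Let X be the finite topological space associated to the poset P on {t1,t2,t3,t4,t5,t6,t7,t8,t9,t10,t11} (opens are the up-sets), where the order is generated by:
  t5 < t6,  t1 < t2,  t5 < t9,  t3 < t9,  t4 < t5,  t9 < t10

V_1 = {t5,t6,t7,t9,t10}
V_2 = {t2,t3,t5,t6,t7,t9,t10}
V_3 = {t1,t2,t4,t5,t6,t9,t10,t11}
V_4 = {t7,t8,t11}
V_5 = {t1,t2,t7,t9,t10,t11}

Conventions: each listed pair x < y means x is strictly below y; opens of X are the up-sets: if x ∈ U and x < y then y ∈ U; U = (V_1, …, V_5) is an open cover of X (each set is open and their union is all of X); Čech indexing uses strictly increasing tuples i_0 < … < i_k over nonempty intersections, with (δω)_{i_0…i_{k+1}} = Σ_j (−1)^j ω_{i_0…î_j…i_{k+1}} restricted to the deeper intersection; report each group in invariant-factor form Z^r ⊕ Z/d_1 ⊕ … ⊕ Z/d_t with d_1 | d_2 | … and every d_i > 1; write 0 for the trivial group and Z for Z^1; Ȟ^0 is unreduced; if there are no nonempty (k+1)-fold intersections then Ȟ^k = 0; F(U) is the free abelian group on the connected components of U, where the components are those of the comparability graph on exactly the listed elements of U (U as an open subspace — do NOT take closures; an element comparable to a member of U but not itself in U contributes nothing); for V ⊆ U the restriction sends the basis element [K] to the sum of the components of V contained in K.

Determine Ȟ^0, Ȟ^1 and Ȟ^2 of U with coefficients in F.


nerve of the cover:
  V12={t5,t6,t7,t9,t10} V13={t5,t6,t9,t10} V14={t7} V15={t7,t9,t10} V23={t2,t5,t6,t9,t10} V24={t7} V25={t2,t7,t9,t10} V34={t11} V35={t1,t2,t9,t10,t11} V45={t7,t11}
  V123={t5,t6,t9,t10} V124={t7} V125={t7,t9,t10} V135={t9,t10} V145={t7} V235={t2,t9,t10} V245={t7} V345={t11}
  V1235={t9,t10} V1245={t7}
components per intersection:
  V1: {t5,t6,t9,t10} {t7}
  V2: {t2} {t3,t5,t6,t9,t10} {t7}
  V3: {t1,t2} {t4,t5,t6,t9,t10} {t11}
  V4: {t7} {t8} {t11}
  V5: {t1,t2} {t7} {t9,t10} {t11}
  V12: {t5,t6,t9,t10} {t7}
  V13: {t5,t6,t9,t10}
  V14: {t7}
  V15: {t7} {t9,t10}
  V23: {t2} {t5,t6,t9,t10}
  V24: {t7}
  V25: {t2} {t7} {t9,t10}
  V34: {t11}
  V35: {t1,t2} {t9,t10} {t11}
  V45: {t7} {t11}
  V123: {t5,t6,t9,t10}
  V124: {t7}
  V125: {t7} {t9,t10}
  V135: {t9,t10}
  V145: {t7}
  V235: {t2} {t9,t10}
  V245: {t7}
  V345: {t11}
  V1235: {t9,t10}
  V1245: {t7}
C dims 15,18,10,2; δ0: rk 10, SNF 1^10; δ1: rk 8, SNF 1^8; δ2: rk 2, SNF 1^2
Ȟ^0 = (15 − 10) − 0 = 5, so Ȟ^0 ≅ Z^5
Ȟ^1 = (18 − 8) − 10 = 0, so Ȟ^1 ≅ 0
Ȟ^2 = (10 − 2) − 8 = 0, so Ȟ^2 ≅ 0

Ȟ^0(U;F) ≅ Z^5, Ȟ^1(U;F) ≅ 0 and Ȟ^2(U;F) ≅ 0


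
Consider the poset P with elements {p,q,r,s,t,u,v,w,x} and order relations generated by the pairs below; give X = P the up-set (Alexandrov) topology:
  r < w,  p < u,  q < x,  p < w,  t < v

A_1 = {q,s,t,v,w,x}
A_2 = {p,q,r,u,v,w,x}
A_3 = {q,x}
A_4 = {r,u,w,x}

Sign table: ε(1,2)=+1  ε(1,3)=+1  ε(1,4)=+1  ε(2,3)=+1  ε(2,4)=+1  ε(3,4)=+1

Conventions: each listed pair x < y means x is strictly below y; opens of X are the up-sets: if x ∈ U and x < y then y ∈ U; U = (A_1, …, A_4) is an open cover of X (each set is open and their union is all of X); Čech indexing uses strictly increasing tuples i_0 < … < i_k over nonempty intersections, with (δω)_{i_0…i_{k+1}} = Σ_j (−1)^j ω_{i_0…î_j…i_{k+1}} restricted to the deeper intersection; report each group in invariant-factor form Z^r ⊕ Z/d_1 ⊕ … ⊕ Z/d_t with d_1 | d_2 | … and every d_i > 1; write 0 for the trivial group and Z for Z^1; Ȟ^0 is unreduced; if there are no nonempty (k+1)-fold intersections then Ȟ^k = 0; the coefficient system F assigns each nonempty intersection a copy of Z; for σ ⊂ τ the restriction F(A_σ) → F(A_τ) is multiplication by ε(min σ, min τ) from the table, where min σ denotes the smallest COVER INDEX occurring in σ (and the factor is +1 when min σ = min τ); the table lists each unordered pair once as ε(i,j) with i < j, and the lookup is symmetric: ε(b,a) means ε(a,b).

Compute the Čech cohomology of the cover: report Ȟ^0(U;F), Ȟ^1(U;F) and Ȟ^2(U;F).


Ȟ^0 = Z, Ȟ^1 = 0, Ȟ^2 = 0

nerve of the cover:
  A12={q,v,w,x} A13={q,x} A14={w,x} A23={q,x} A24={r,u,w,x} A34={x}
  A123={q,x} A124={w,x} A134={x} A234={x}
  A1234={x}
C dims 4,6,4,1; δ0: rk 3, SNF 1^3; δ1: rk 3, SNF 1^3; δ2: rk 1, SNF 1^1
Ȟ^0 = (4 − 3) − 0 = 1, so Ȟ^0 ≅ Z
Ȟ^1 = (6 − 3) − 3 = 0, so Ȟ^1 ≅ 0
Ȟ^2 = (4 − 1) − 3 = 0, so Ȟ^2 ≅ 0


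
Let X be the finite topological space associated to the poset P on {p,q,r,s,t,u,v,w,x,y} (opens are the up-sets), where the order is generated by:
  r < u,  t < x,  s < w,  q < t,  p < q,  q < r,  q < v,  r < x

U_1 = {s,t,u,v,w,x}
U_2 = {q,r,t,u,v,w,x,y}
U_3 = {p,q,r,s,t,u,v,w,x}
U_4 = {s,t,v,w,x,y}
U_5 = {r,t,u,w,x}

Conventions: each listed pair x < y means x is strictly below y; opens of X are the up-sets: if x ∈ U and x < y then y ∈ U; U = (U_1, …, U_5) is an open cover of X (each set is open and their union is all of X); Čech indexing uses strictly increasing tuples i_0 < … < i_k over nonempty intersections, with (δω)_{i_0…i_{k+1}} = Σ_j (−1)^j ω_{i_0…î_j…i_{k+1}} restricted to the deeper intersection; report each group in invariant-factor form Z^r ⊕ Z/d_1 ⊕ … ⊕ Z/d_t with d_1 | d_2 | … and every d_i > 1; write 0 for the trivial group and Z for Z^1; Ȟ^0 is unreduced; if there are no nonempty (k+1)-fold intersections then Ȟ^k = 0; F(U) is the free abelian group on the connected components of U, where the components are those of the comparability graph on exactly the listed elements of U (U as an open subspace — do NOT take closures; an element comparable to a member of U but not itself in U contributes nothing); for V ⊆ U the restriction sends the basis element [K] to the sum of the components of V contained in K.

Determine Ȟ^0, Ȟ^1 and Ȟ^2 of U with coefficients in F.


nonempty intersections:
  U12={t,u,v,w,x} U13={s,t,u,v,w,x} U14={s,t,v,w,x} U15={t,u,w,x} U23={q,r,t,u,v,w,x} U24={t,v,w,x,y} U25={r,t,u,w,x} U34={s,t,v,w,x} U35={r,t,u,w,x} U45={t,w,x}
  U123={t,u,v,w,x} U124={t,v,w,x} U125={t,u,w,x} U134={s,t,v,w,x} U135={t,u,w,x} U145={t,w,x} U234={t,v,w,x} U235={r,t,u,w,x} U245={t,w,x} U345={t,w,x}
  U1234={t,v,w,x} U1235={t,u,w,x} U1245={t,w,x} U1345={t,w,x} U2345={t,w,x}
  U12345={t,w,x}
components per intersection:
  U1: {s,w} {t,x} {u} {v}
  U2: {q,r,t,u,v,x} {w} {y}
  U3: {p,q,r,t,u,v,x} {s,w}
  U4: {s,w} {t,x} {v} {y}
  U5: {r,t,u,x} {w}
  U12: {t,x} {u} {v} {w}
  U13: {s,w} {t,x} {u} {v}
  U14: {s,w} {t,x} {v}
  U15: {t,x} {u} {w}
  U23: {q,r,t,u,v,x} {w}
  U24: {t,x} {v} {w} {y}
  U25: {r,t,u,x} {w}
  U34: {s,w} {t,x} {v}
  U35: {r,t,u,x} {w}
  U45: {t,x} {w}
  U123: {t,x} {u} {v} {w}
  U124: {t,x} {v} {w}
  U125: {t,x} {u} {w}
  U134: {s,w} {t,x} {v}
  U135: {t,x} {u} {w}
  U145: {t,x} {w}
  U234: {t,x} {v} {w}
  U235: {r,t,u,x} {w}
  U245: {t,x} {w}
  U345: {t,x} {w}
  U1234: {t,x} {v} {w}
  U1235: {t,x} {u} {w}
  U1245: {t,x} {w}
  U1345: {t,x} {w}
  U2345: {t,x} {w}
  U12345: {t,x} {w}
C dims 15,29,27,12; δ0: rk 12, SNF 1^12; δ1: rk 17, SNF 1^17; δ2: rk 10, SNF 1^10
Ȟ^0: (15−12)−0=3 ⇒ Z^3
Ȟ^1: (29−17)−12=0 ⇒ 0
Ȟ^2: (27−10)−17=0 ⇒ 0

Ȟ^0 = Z^3; Ȟ^1 = 0; Ȟ^2 = 0


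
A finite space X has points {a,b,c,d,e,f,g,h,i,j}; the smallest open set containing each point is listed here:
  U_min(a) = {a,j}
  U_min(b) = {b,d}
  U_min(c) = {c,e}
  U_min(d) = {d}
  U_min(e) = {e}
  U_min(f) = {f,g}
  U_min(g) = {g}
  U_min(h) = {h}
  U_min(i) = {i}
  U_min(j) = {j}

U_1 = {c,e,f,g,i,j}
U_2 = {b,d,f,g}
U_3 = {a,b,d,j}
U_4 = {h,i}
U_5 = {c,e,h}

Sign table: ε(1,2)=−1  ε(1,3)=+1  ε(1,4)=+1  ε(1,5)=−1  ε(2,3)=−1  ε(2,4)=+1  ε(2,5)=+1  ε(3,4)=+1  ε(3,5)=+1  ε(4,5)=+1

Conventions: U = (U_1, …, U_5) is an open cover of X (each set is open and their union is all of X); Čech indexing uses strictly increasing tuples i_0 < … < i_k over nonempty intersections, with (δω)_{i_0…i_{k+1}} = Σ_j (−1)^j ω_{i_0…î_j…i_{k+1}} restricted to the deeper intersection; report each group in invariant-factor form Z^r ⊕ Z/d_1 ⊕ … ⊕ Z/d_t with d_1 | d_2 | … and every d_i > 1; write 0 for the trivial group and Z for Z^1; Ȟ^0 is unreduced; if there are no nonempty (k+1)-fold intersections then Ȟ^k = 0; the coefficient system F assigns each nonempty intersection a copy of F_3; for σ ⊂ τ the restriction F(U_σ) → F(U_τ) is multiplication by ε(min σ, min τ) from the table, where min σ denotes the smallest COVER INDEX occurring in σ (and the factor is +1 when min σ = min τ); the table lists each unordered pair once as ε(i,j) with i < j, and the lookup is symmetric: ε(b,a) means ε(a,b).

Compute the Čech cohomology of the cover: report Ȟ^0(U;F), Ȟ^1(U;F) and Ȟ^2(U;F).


Ȟ^0 ≅ 0,  Ȟ^1 ≅ Z/3,  Ȟ^2 ≅ 0

nerve of the cover:
  U12={f,g} U13={j} U14={i} U15={c,e} U23={b,d} U45={h}
C dims 5,6; δ0: rk_F3 5
Ȟ^0 = (5 − 5) − 0 = 0, so Ȟ^0 ≅ 0
Ȟ^1 = (6 − 0) − 5 = 1, so Ȟ^1 ≅ Z/3
Ȟ^2 = (0 − 0) − 0 = 0, so Ȟ^2 ≅ 0


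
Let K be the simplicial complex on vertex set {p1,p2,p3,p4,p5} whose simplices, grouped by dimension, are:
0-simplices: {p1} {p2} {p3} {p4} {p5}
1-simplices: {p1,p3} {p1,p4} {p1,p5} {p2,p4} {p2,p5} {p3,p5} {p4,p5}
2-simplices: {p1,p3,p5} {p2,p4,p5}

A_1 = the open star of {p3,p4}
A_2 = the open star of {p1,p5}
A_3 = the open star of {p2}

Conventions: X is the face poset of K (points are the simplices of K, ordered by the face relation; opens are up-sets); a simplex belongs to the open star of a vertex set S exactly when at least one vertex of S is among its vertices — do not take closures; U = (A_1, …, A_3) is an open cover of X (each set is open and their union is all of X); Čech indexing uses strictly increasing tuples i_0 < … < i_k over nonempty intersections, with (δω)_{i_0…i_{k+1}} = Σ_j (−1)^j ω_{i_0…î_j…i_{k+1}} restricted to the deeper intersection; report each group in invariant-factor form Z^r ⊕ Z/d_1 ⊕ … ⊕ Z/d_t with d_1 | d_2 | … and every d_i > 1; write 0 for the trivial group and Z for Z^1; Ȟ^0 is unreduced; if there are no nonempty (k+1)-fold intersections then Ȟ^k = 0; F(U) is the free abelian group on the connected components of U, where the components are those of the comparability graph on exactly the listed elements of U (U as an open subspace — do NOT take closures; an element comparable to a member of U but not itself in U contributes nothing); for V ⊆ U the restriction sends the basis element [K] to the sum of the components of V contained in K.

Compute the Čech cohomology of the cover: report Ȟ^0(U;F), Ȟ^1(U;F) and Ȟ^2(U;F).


cover nerve:
  A1={{p3},{p4},{p1,p3},{p1,p4},{p2,p4},{p3,p5},{p4,p5},{p1,p3,p5},{p2,p4,p5}} A2={{p1},{p5},{p1,p3},{p1,p4},{p1,p5},{p2,p5},{p3,p5},{p4,p5},{p1,p3,p5},{p2,p4,p5}} A3={{p2},{p2,p4},{p2,p5},{p2,p4,p5}}
  A12={{p1,p3},{p1,p4},{p3,p5},{p4,p5},{p1,p3,p5},{p2,p4,p5}} A13={{p2,p4},{p2,p4,p5}} A23={{p2,p5},{p2,p4,p5}}
  A123={{p2,p4,p5}}
components per intersection:
  A1: {{p3},{p1,p3},{p3,p5},{p1,p3,p5}} {{p4},{p1,p4},{p2,p4},{p4,p5},{p2,p4,p5}}
  A2: {{p1},{p5},{p1,p3},{p1,p4},{p1,p5},{p2,p5},{p3,p5},{p4,p5},{p1,p3,p5},{p2,p4,p5}}
  A3: {{p2},{p2,p4},{p2,p5},{p2,p4,p5}}
  A12: {{p1,p3},{p3,p5},{p1,p3,p5}} {{p1,p4}} {{p4,p5},{p2,p4,p5}}
  A13: {{p2,p4},{p2,p4,p5}}
  A23: {{p2,p5},{p2,p4,p5}}
  A123: {{p2,p4,p5}}
C dims 4,5,1; δ0: rk 3, SNF 1^3; δ1: rk 1, SNF 1^1
Ȟ^0: (4−3)−0=1 ⇒ Z
Ȟ^1: (5−1)−3=1 ⇒ Z
Ȟ^2: (1−0)−1=0 ⇒ 0

Ȟ^0 ≅ Z; Ȟ^1 ≅ Z; Ȟ^2 ≅ 0


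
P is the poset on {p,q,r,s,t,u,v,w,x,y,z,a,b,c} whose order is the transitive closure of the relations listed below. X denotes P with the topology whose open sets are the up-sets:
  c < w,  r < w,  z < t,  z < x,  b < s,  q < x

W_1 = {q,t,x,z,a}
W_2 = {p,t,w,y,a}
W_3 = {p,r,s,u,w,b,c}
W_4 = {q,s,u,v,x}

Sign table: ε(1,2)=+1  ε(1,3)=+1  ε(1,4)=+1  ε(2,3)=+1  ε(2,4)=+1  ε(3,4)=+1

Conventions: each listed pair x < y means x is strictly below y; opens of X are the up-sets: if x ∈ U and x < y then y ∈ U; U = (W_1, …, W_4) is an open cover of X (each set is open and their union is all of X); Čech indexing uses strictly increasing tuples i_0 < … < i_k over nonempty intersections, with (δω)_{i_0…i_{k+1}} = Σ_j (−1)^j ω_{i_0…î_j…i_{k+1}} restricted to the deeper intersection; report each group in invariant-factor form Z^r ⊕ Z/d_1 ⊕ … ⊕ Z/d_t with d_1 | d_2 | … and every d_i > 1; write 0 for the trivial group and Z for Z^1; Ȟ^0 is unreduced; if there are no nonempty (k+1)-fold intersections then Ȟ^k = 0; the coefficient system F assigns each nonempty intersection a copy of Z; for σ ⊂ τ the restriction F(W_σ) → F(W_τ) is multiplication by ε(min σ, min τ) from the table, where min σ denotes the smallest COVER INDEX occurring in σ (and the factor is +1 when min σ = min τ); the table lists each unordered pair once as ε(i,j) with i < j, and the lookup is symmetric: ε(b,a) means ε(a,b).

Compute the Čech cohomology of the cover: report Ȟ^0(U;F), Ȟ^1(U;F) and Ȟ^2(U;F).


nonempty intersections:
  W12={t,a} W14={q,x} W23={p,w} W34={s,u}
C dims 4,4; δ0: rk 3, SNF 1^3
Ȟ^0: (4−3)−0=1 ⇒ Z
Ȟ^1: (4−0)−3=1 ⇒ Z
Ȟ^2: (0−0)−0=0 ⇒ 0

Ȟ^0(U;F) ≅ Z, Ȟ^1(U;F) ≅ Z and Ȟ^2(U;F) ≅ 0


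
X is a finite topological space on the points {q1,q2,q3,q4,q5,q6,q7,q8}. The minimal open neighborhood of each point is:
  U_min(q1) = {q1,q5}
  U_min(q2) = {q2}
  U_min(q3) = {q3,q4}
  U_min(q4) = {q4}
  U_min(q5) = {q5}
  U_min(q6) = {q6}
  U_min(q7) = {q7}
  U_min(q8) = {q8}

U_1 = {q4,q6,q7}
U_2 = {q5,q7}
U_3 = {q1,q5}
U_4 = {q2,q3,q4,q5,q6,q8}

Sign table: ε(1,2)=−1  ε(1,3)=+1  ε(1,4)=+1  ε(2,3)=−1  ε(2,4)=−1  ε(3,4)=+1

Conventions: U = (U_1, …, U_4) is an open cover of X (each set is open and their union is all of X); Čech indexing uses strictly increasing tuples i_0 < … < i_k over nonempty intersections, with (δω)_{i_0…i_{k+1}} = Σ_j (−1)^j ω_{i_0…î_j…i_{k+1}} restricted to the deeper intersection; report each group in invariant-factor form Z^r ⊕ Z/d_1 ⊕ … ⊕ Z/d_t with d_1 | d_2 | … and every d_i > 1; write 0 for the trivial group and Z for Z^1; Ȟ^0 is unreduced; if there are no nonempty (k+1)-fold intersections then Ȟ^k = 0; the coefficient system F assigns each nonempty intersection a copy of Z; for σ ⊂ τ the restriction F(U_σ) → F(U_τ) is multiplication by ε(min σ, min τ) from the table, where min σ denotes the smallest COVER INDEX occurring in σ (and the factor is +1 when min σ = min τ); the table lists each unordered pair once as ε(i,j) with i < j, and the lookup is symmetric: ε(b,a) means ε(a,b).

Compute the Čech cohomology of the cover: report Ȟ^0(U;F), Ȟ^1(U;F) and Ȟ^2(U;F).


nonempty overlaps:
  U12={q7} U14={q4,q6} U23={q5} U24={q5} U34={q5}
  U234={q5}
C dims 4,5,1; δ0: rk 3, SNF 1^3; δ1: rk 1, SNF 1^1
degree 0: 4−3−0 = 1 → Ȟ^0 ≅ Z
degree 1: 5−1−3 = 1 → Ȟ^1 ≅ Z
degree 2: 1−0−1 = 0 → Ȟ^2 ≅ 0

Ȟ^0 ≅ Z,  Ȟ^1 ≅ Z,  Ȟ^2 ≅ 0


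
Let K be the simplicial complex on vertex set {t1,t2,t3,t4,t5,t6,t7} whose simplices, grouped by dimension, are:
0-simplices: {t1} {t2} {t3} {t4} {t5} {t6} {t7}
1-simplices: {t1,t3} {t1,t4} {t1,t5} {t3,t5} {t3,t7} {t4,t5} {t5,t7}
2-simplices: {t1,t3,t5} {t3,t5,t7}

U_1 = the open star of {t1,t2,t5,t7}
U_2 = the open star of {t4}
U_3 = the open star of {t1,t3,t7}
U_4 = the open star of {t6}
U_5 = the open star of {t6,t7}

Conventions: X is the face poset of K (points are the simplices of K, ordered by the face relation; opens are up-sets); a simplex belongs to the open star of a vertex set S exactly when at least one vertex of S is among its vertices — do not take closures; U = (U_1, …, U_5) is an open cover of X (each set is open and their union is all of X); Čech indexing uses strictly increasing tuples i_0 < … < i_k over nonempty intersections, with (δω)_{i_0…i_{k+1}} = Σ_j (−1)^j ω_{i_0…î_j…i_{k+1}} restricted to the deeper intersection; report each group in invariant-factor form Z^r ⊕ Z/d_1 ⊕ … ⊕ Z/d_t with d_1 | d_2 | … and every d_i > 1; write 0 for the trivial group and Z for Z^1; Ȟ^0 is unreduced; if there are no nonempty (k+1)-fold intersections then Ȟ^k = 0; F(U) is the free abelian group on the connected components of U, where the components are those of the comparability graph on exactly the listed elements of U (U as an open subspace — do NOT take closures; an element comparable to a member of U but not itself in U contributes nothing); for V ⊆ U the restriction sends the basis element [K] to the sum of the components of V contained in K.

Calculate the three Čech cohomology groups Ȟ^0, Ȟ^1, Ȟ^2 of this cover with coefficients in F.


cover nerve:
  U1={{t1},{t2},{t5},{t7},{t1,t3},{t1,t4},{t1,t5},{t3,t5},{t3,t7},{t4,t5},{t5,t7},{t1,t3,t5},{t3,t5,t7}} U2={{t4},{t1,t4},{t4,t5}} U3={{t1},{t3},{t7},{t1,t3},{t1,t4},{t1,t5},{t3,t5},{t3,t7},{t5,t7},{t1,t3,t5},{t3,t5,t7}} U4={{t6}} U5={{t6},{t7},{t3,t7},{t5,t7},{t3,t5,t7}}
  U12={{t1,t4},{t4,t5}} U13={{t1},{t7},{t1,t3},{t1,t4},{t1,t5},{t3,t5},{t3,t7},{t5,t7},{t1,t3,t5},{t3,t5,t7}} U15={{t7},{t3,t7},{t5,t7},{t3,t5,t7}} U23={{t1,t4}} U35={{t7},{t3,t7},{t5,t7},{t3,t5,t7}} U45={{t6}}
  U123={{t1,t4}} U135={{t7},{t3,t7},{t5,t7},{t3,t5,t7}}
components per intersection:
  U1: {{t1},{t5},{t7},{t1,t3},{t1,t4},{t1,t5},{t3,t5},{t3,t7},{t4,t5},{t5,t7},{t1,t3,t5},{t3,t5,t7}} {{t2}}
  U2: {{t4},{t1,t4},{t4,t5}}
  U3: {{t1},{t3},{t7},{t1,t3},{t1,t4},{t1,t5},{t3,t5},{t3,t7},{t5,t7},{t1,t3,t5},{t3,t5,t7}}
  U4: {{t6}}
  U5: {{t6}} {{t7},{t3,t7},{t5,t7},{t3,t5,t7}}
  U12: {{t1,t4}} {{t4,t5}}
  U13: {{t1},{t7},{t1,t3},{t1,t4},{t1,t5},{t3,t5},{t3,t7},{t5,t7},{t1,t3,t5},{t3,t5,t7}}
  U15: {{t7},{t3,t7},{t5,t7},{t3,t5,t7}}
  U23: {{t1,t4}}
  U35: {{t7},{t3,t7},{t5,t7},{t3,t5,t7}}
  U45: {{t6}}
  U123: {{t1,t4}}
  U135: {{t7},{t3,t7},{t5,t7},{t3,t5,t7}}
C dims 7,7,2; δ0: rk 4, SNF 1^4; δ1: rk 2, SNF 1^2
Ȟ^0: (7−4)−0=3 ⇒ Z^3
Ȟ^1: (7−2)−4=1 ⇒ Z
Ȟ^2: (2−0)−2=0 ⇒ 0

Ȟ^0 = Z^3,  Ȟ^1 = Z,  Ȟ^2 = 0


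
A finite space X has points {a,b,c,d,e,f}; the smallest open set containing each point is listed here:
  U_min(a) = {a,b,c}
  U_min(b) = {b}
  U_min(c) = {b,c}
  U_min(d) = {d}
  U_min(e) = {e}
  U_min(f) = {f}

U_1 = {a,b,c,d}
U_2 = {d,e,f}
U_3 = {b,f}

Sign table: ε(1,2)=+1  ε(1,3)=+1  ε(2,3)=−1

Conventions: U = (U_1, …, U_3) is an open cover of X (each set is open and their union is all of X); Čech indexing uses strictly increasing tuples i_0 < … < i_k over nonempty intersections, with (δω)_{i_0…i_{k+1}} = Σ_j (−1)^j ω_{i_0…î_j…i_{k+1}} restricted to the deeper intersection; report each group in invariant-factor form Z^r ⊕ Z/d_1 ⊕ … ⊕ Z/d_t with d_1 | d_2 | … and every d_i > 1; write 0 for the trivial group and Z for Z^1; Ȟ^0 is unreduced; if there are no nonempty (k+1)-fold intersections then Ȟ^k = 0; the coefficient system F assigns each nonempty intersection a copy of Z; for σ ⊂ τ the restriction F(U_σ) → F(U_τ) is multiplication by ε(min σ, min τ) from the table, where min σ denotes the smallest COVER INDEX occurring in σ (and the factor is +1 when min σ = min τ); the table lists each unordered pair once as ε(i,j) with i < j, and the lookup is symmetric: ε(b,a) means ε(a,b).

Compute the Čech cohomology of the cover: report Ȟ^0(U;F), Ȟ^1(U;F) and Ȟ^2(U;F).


Ȟ^0 = 0; Ȟ^1 = Z/2; Ȟ^2 = 0

nerve simplices:
  U12={d} U13={b} U23={f}
C dims 3,3; δ0: rk 3, SNF 1^2·2
degree 0: 3−3−0 = 0 → Ȟ^0 ≅ 0
degree 1: 3−0−3 = 0 plus torsion [2] → Ȟ^1 ≅ Z/2
degree 2: 0−0−0 = 0 → Ȟ^2 ≅ 0


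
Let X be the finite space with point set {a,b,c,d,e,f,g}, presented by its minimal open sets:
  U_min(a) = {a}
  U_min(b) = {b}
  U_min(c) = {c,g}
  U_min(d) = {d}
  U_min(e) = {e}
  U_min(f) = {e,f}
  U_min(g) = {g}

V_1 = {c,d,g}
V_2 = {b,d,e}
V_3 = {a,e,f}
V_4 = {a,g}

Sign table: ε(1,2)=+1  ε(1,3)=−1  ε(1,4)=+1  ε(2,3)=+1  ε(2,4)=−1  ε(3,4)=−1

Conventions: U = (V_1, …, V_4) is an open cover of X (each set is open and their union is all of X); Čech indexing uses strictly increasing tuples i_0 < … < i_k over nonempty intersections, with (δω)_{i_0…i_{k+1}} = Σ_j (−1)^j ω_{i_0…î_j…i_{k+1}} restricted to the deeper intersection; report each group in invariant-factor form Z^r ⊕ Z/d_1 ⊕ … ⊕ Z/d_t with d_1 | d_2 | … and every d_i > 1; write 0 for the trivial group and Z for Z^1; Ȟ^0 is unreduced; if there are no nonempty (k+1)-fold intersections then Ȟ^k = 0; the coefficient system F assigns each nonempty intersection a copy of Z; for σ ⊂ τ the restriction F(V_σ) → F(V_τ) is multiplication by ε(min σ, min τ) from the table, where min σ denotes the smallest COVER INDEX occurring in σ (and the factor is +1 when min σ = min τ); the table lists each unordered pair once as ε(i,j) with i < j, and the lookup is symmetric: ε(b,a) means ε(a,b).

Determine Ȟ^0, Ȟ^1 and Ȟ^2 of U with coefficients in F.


Ȟ^0 ≅ 0; Ȟ^1 ≅ Z/2; Ȟ^2 ≅ 0

intersection data:
  V12={d} V14={g} V23={e} V34={a}
C dims 4,4; δ0: rk 4, SNF 1^3·2
Ȟ^0 = (4 − 4) − 0 = 0, so Ȟ^0 ≅ 0
Ȟ^1 = (4 − 0) − 4 = 0 plus torsion [2], so Ȟ^1 ≅ Z/2
Ȟ^2 = (0 − 0) − 0 = 0, so Ȟ^2 ≅ 0


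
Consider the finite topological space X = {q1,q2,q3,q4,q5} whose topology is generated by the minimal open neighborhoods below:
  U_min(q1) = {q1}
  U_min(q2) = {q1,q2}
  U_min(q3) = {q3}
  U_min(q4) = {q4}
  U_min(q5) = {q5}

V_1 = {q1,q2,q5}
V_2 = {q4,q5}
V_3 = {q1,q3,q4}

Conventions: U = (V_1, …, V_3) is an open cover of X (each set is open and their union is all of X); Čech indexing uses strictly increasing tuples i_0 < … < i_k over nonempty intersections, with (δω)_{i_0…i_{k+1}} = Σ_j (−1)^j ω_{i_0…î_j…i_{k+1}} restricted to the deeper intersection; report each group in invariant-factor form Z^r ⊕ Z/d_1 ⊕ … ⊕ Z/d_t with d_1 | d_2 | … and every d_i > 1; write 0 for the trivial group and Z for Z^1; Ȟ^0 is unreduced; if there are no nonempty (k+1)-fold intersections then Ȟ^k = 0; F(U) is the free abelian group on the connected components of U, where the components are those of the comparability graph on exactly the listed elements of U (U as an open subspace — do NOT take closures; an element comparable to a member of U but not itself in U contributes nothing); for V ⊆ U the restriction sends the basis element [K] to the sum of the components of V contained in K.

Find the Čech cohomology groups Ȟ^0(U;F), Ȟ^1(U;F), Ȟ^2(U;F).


Ȟ^0(U;F) ≅ Z^4,  Ȟ^1(U;F) ≅ 0,  Ȟ^2(U;F) ≅ 0

nerve simplices:
  V12={q5} V13={q1} V23={q4}
components per intersection:
  V1: {q1,q2} {q5}
  V2: {q4} {q5}
  V3: {q1} {q3} {q4}
  V12: {q5}
  V13: {q1}
  V23: {q4}
C dims 7,3; δ0: rk 3, SNF 1^3
degree 0: 7−3−0 = 4 → Ȟ^0 ≅ Z^4
degree 1: 3−0−3 = 0 → Ȟ^1 ≅ 0
degree 2: 0−0−0 = 0 → Ȟ^2 ≅ 0


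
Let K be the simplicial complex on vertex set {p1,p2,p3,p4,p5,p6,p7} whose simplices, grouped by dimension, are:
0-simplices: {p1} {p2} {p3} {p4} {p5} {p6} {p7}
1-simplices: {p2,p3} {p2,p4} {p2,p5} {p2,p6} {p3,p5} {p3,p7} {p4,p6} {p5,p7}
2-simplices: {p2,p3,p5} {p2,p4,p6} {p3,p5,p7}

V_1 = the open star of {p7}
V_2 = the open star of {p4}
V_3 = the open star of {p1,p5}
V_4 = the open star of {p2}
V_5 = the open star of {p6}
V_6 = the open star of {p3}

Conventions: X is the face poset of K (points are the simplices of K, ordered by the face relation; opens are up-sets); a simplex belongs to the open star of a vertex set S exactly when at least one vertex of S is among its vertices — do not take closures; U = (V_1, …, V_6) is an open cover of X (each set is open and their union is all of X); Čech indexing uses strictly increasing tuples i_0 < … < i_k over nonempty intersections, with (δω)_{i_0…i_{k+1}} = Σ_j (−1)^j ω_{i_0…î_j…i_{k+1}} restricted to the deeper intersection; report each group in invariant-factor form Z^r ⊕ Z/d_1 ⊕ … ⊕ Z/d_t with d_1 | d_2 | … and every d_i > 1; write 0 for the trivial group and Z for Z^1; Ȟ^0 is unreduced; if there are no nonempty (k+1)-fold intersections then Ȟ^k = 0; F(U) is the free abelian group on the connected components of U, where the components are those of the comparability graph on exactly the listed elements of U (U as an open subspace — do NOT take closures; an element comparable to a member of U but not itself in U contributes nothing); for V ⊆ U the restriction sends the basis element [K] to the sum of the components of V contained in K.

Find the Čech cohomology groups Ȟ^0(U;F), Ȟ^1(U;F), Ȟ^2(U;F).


nerve simplices:
  V1={{p7},{p3,p7},{p5,p7},{p3,p5,p7}} V2={{p4},{p2,p4},{p4,p6},{p2,p4,p6}} V3={{p1},{p5},{p2,p5},{p3,p5},{p5,p7},{p2,p3,p5},{p3,p5,p7}} V4={{p2},{p2,p3},{p2,p4},{p2,p5},{p2,p6},{p2,p3,p5},{p2,p4,p6}} V5={{p6},{p2,p6},{p4,p6},{p2,p4,p6}} V6={{p3},{p2,p3},{p3,p5},{p3,p7},{p2,p3,p5},{p3,p5,p7}}
  V13={{p5,p7},{p3,p5,p7}} V16={{p3,p7},{p3,p5,p7}} V24={{p2,p4},{p2,p4,p6}} V25={{p4,p6},{p2,p4,p6}} V34={{p2,p5},{p2,p3,p5}} V36={{p3,p5},{p2,p3,p5},{p3,p5,p7}} V45={{p2,p6},{p2,p4,p6}} V46={{p2,p3},{p2,p3,p5}}
  V136={{p3,p5,p7}} V245={{p2,p4,p6}} V346={{p2,p3,p5}}
components per intersection:
  V1: {{p7},{p3,p7},{p5,p7},{p3,p5,p7}}
  V2: {{p4},{p2,p4},{p4,p6},{p2,p4,p6}}
  V3: {{p1}} {{p5},{p2,p5},{p3,p5},{p5,p7},{p2,p3,p5},{p3,p5,p7}}
  V4: {{p2},{p2,p3},{p2,p4},{p2,p5},{p2,p6},{p2,p3,p5},{p2,p4,p6}}
  V5: {{p6},{p2,p6},{p4,p6},{p2,p4,p6}}
  V6: {{p3},{p2,p3},{p3,p5},{p3,p7},{p2,p3,p5},{p3,p5,p7}}
  V13: {{p5,p7},{p3,p5,p7}}
  V16: {{p3,p7},{p3,p5,p7}}
  V24: {{p2,p4},{p2,p4,p6}}
  V25: {{p4,p6},{p2,p4,p6}}
  V34: {{p2,p5},{p2,p3,p5}}
  V36: {{p3,p5},{p2,p3,p5},{p3,p5,p7}}
  V45: {{p2,p6},{p2,p4,p6}}
  V46: {{p2,p3},{p2,p3,p5}}
  V136: {{p3,p5,p7}}
  V245: {{p2,p4,p6}}
  V346: {{p2,p3,p5}}
C dims 7,8,3; δ0: rk 5, SNF 1^5; δ1: rk 3, SNF 1^3
degree 0: 7−5−0 = 2 → Ȟ^0 ≅ Z^2
degree 1: 8−3−5 = 0 → Ȟ^1 ≅ 0
degree 2: 3−0−3 = 0 → Ȟ^2 ≅ 0

Ȟ^0 ≅ Z^2, Ȟ^1 ≅ 0 and Ȟ^2 ≅ 0


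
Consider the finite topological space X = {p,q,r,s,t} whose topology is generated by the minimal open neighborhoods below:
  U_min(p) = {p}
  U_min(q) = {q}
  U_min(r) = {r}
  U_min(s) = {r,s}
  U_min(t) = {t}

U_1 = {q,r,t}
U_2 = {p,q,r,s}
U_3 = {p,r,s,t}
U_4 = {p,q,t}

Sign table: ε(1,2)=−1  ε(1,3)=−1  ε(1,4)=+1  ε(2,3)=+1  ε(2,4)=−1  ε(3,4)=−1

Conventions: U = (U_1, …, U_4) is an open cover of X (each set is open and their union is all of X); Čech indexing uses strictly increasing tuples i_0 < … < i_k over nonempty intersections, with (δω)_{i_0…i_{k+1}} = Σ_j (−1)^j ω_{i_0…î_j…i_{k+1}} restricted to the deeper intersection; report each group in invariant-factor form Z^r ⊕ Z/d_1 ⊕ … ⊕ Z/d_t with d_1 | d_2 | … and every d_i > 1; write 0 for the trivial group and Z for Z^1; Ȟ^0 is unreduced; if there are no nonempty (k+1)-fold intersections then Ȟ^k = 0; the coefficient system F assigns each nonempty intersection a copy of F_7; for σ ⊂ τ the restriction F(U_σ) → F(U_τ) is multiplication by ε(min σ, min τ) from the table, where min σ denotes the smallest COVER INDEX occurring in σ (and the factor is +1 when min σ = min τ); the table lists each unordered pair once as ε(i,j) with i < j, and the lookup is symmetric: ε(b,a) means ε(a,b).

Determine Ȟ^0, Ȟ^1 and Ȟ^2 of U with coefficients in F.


nonempty overlaps:
  U12={q,r} U13={r,t} U14={q,t} U23={p,r,s} U24={p,q} U34={p,t}
  U123={r} U124={q} U134={t} U234={p}
C dims 4,6,4; δ0: rk_F7 3; δ1: rk_F7 3
degree 0: 4−3−0 = 1 → Ȟ^0 ≅ Z/7
degree 1: 6−3−3 = 0 → Ȟ^1 ≅ 0
degree 2: 4−0−3 = 1 → Ȟ^2 ≅ Z/7

Ȟ^0(U;F) ≅ Z/7; Ȟ^1(U;F) ≅ 0; Ȟ^2(U;F) ≅ Z/7


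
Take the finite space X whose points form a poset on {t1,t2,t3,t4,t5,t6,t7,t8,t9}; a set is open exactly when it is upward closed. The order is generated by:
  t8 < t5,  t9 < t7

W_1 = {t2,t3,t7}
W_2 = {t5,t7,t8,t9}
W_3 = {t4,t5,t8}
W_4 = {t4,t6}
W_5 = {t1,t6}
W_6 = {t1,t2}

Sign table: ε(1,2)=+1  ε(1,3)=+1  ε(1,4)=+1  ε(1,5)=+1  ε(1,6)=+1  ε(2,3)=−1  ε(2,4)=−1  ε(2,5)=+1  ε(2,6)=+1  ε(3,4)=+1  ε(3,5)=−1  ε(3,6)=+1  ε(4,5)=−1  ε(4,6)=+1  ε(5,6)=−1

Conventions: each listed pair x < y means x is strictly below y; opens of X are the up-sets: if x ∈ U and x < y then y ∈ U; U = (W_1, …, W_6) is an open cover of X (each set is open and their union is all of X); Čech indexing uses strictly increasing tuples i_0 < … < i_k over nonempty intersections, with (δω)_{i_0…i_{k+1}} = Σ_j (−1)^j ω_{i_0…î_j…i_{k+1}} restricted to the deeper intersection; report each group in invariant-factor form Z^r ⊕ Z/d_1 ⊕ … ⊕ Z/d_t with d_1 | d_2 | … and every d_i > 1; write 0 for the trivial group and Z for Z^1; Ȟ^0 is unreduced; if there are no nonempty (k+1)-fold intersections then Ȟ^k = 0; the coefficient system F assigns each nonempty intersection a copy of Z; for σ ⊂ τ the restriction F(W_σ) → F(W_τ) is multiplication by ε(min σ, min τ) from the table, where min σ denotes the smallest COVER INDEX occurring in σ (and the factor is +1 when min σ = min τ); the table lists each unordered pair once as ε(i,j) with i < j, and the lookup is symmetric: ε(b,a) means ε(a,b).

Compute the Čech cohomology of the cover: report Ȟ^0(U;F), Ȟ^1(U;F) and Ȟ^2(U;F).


intersection data:
  W12={t7} W16={t2} W23={t5,t8} W34={t4} W45={t6} W56={t1}
C dims 6,6; δ0: rk 6, SNF 1^5·2
Ȟ^0 = (6 − 6) − 0 = 0, so Ȟ^0 ≅ 0
Ȟ^1 = (6 − 0) − 6 = 0 plus torsion [2], so Ȟ^1 ≅ Z/2
Ȟ^2 = (0 − 0) − 0 = 0, so Ȟ^2 ≅ 0

Ȟ^0 ≅ 0, Ȟ^1 ≅ Z/2, Ȟ^2 ≅ 0


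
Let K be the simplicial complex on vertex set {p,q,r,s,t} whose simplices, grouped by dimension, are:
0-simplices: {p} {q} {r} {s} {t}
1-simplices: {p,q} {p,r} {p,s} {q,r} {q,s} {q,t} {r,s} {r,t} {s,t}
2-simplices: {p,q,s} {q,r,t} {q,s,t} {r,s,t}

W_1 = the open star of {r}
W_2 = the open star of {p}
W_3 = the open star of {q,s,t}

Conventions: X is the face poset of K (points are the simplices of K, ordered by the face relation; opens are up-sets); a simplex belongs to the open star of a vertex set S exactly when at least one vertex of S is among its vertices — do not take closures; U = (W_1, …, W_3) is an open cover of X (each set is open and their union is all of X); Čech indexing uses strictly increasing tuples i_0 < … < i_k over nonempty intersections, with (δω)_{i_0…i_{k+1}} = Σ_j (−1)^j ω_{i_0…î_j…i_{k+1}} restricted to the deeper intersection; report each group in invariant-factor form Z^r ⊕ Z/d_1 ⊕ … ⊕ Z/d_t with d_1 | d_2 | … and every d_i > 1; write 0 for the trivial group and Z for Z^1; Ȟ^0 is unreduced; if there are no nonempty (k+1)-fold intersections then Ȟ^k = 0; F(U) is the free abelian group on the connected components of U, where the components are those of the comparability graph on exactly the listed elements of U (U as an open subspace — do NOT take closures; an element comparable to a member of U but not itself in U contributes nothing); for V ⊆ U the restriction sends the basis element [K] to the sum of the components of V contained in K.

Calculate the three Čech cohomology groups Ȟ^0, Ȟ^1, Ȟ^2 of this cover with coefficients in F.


nonempty intersections:
  W1={{r},{p,r},{q,r},{r,s},{r,t},{q,r,t},{r,s,t}} W2={{p},{p,q},{p,r},{p,s},{p,q,s}} W3={{q},{s},{t},{p,q},{p,s},{q,r},{q,s},{q,t},{r,s},{r,t},{s,t},{p,q,s},{q,r,t},{q,s,t},{r,s,t}}
  W12={{p,r}} W13={{q,r},{r,s},{r,t},{q,r,t},{r,s,t}} W23={{p,q},{p,s},{p,q,s}}
components per intersection:
  W1: {{r},{p,r},{q,r},{r,s},{r,t},{q,r,t},{r,s,t}}
  W2: {{p},{p,q},{p,r},{p,s},{p,q,s}}
  W3: {{q},{s},{t},{p,q},{p,s},{q,r},{q,s},{q,t},{r,s},{r,t},{s,t},{p,q,s},{q,r,t},{q,s,t},{r,s,t}}
  W12: {{p,r}}
  W13: {{q,r},{r,s},{r,t},{q,r,t},{r,s,t}}
  W23: {{p,q},{p,s},{p,q,s}}
C dims 3,3; δ0: rk 2, SNF 1^2
Ȟ^0: (3−2)−0=1 ⇒ Z
Ȟ^1: (3−0)−2=1 ⇒ Z
Ȟ^2: (0−0)−0=0 ⇒ 0

Ȟ^0 ≅ Z,  Ȟ^1 ≅ Z,  Ȟ^2 ≅ 0


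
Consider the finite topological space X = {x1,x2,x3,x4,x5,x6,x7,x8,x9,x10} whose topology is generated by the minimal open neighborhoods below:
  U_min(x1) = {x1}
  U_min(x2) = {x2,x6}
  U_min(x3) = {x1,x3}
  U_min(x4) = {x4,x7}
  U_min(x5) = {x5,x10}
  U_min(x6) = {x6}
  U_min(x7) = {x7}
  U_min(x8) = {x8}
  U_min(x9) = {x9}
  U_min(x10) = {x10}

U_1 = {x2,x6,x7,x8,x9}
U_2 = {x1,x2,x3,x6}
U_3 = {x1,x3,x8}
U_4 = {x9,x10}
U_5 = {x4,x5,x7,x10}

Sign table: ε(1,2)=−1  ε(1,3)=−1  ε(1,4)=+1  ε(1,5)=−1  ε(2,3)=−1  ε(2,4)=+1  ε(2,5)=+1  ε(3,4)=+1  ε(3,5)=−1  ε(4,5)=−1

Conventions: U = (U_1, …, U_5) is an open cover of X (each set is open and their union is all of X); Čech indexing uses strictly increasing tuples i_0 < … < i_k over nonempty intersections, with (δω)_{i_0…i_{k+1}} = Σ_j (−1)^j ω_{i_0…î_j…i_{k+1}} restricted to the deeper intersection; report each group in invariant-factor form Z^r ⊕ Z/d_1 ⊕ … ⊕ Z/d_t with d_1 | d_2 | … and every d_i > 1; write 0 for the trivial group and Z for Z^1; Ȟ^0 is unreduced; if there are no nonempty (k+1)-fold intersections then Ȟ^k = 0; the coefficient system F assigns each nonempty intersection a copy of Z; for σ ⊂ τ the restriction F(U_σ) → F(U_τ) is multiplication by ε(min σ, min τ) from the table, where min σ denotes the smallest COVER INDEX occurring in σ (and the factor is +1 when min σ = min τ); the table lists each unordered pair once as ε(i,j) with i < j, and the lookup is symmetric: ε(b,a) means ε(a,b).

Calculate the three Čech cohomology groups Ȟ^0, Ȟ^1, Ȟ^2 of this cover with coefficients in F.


Ȟ^0 ≅ 0,  Ȟ^1 ≅ Z ⊕ Z/2,  Ȟ^2 ≅ 0

nonempty overlaps:
  U12={x2,x6} U13={x8} U14={x9} U15={x7} U23={x1,x3} U45={x10}
C dims 5,6; δ0: rk 5, SNF 1^4·2
degree 0: 5−5−0 = 0 → Ȟ^0 ≅ 0
degree 1: 6−0−5 = 1 plus torsion [2] → Ȟ^1 ≅ Z ⊕ Z/2
degree 2: 0−0−0 = 0 → Ȟ^2 ≅ 0


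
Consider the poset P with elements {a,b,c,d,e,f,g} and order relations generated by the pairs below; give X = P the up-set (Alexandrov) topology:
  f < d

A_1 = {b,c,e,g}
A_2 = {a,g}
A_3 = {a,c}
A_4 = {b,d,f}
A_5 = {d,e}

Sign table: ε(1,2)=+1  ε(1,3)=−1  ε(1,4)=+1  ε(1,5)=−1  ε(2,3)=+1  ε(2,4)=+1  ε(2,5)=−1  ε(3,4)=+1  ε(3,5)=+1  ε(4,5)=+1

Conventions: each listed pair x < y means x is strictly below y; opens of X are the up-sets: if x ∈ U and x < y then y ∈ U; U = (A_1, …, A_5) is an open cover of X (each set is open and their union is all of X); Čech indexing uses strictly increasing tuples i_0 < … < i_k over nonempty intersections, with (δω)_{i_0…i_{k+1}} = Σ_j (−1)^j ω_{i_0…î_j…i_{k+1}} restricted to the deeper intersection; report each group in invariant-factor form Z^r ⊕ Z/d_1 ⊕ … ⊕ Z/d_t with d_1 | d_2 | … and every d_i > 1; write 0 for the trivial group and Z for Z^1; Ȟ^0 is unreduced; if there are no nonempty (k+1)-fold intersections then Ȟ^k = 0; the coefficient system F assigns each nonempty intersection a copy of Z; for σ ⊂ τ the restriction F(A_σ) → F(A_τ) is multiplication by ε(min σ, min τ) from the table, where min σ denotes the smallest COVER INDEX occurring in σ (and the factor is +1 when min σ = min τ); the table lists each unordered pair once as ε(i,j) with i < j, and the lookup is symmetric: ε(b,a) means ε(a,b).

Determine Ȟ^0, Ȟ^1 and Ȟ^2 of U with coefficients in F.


intersection data:
  A12={g} A13={c} A14={b} A15={e} A23={a} A45={d}
C dims 5,6; δ0: rk 5, SNF 1^4·2
Ȟ^0 = (5 − 5) − 0 = 0, so Ȟ^0 ≅ 0
Ȟ^1 = (6 − 0) − 5 = 1 plus torsion [2], so Ȟ^1 ≅ Z ⊕ Z/2
Ȟ^2 = (0 − 0) − 0 = 0, so Ȟ^2 ≅ 0

Ȟ^0(U;F) ≅ 0, Ȟ^1(U;F) ≅ Z ⊕ Z/2, Ȟ^2(U;F) ≅ 0


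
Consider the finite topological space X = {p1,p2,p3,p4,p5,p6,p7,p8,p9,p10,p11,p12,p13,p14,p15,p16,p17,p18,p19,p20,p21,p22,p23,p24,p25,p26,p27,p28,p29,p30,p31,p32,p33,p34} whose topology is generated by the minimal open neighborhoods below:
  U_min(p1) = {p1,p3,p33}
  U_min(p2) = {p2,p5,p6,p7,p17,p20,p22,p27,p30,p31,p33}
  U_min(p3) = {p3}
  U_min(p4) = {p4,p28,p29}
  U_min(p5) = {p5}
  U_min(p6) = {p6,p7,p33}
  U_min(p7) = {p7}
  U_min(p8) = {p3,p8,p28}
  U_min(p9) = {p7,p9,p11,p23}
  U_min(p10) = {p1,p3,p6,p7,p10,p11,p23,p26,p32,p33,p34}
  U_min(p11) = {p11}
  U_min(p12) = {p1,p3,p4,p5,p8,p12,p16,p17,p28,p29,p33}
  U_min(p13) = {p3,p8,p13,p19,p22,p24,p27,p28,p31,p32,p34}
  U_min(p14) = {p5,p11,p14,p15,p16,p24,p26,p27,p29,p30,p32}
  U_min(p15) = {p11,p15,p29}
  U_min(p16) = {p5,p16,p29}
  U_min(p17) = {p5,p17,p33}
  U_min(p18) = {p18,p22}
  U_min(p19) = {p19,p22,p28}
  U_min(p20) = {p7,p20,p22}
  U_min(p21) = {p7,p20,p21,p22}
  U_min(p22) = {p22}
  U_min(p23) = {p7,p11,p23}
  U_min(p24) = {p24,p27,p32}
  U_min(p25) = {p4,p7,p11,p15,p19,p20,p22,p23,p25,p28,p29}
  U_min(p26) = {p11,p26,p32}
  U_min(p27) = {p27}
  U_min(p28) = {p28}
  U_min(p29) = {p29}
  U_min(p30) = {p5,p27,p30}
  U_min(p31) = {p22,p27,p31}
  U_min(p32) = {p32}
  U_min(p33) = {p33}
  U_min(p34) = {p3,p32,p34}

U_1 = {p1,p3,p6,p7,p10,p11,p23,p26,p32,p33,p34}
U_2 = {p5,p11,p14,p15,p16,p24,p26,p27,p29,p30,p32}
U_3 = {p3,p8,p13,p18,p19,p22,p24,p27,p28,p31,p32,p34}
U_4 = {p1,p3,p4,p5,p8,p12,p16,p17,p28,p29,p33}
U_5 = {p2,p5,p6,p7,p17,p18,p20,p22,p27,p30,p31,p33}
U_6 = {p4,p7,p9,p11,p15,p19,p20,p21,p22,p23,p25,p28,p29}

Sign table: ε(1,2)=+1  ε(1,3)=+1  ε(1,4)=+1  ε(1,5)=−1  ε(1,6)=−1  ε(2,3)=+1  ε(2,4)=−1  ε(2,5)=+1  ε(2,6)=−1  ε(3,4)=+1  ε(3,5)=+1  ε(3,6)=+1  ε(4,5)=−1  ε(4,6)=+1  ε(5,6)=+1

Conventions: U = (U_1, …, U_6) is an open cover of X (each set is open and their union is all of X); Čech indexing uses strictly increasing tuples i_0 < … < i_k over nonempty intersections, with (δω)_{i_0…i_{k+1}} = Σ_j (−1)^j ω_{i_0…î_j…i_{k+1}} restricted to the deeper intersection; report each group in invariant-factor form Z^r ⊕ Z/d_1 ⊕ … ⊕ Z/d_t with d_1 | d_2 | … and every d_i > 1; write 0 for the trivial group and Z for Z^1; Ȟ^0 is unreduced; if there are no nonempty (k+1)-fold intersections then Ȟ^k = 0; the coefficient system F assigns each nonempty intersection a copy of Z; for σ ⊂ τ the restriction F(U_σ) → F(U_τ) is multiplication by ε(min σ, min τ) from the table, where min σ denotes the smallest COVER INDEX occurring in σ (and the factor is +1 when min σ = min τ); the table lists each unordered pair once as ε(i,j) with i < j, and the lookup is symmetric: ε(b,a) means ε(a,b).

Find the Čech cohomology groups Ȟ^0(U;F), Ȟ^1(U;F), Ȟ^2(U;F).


Ȟ^0 = 0, Ȟ^1 = Z/2 and Ȟ^2 = Z

nerve simplices:
  U12={p11,p26,p32} U13={p3,p32,p34} U14={p1,p3,p33} U15={p6,p7,p33} U16={p7,p11,p23} U23={p24,p27,p32} U24={p5,p16,p29} U25={p5,p27,p30} U26={p11,p15,p29} U34={p3,p8,p28} U35={p18,p22,p27,p31} U36={p19,p22,p28} U45={p5,p17,p33} U46={p4,p28,p29} U56={p7,p20,p22}
  U123={p32} U126={p11} U134={p3} U145={p33} U156={p7} U235={p27} U245={p5} U246={p29} U346={p28} U356={p22}
C dims 6,15,10; δ0: rk 6, SNF 1^5·2; δ1: rk 9, SNF 1^9
degree 0: 6−6−0 = 0 → Ȟ^0 ≅ 0
degree 1: 15−9−6 = 0 plus torsion [2] → Ȟ^1 ≅ Z/2
degree 2: 10−0−9 = 1 → Ȟ^2 ≅ Z
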